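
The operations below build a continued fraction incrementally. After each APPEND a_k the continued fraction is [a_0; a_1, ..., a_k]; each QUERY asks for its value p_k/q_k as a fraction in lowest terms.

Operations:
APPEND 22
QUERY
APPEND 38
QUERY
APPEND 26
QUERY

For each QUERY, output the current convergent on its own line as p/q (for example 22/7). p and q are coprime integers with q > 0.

APPEND 22: p_0 = 22·1 + 0 = 22, q_0 = 22·0 + 1 = 1 → 22/1
APPEND 38: p_1 = 38·22 + 1 = 837, q_1 = 38·1 + 0 = 38 → 837/38
APPEND 26: p_2 = 26·837 + 22 = 21784, q_2 = 26·38 + 1 = 989 → 21784/989

22/1
837/38
21784/989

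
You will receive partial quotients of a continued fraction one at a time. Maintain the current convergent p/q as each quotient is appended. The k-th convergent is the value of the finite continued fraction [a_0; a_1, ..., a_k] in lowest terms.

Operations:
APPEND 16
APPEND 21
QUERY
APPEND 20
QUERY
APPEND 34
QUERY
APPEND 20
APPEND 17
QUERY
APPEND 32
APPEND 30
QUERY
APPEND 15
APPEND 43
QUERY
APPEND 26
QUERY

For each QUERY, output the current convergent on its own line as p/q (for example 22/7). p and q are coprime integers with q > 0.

APPEND 16: p_0 = 16·1 + 0 = 16, q_0 = 16·0 + 1 = 1 → 16/1
APPEND 21: p_1 = 21·16 + 1 = 337, q_1 = 21·1 + 0 = 21 → 337/21
APPEND 20: p_2 = 20·337 + 16 = 6756, q_2 = 20·21 + 1 = 421 → 6756/421
APPEND 34: p_3 = 34·6756 + 337 = 230041, q_3 = 34·421 + 21 = 14335 → 230041/14335
APPEND 20: p_4 = 20·230041 + 6756 = 4607576, q_4 = 20·14335 + 421 = 287121 → 4607576/287121
APPEND 17: p_5 = 17·4607576 + 230041 = 78558833, q_5 = 17·287121 + 14335 = 4895392 → 78558833/4895392
APPEND 32: p_6 = 32·78558833 + 4607576 = 2518490232, q_6 = 32·4895392 + 287121 = 156939665 → 2518490232/156939665
APPEND 30: p_7 = 30·2518490232 + 78558833 = 75633265793, q_7 = 30·156939665 + 4895392 = 4713085342 → 75633265793/4713085342
APPEND 15: p_8 = 15·75633265793 + 2518490232 = 1137017477127, q_8 = 15·4713085342 + 156939665 = 70853219795 → 1137017477127/70853219795
APPEND 43: p_9 = 43·1137017477127 + 75633265793 = 48967384782254, q_9 = 43·70853219795 + 4713085342 = 3051401536527 → 48967384782254/3051401536527
APPEND 26: p_10 = 26·48967384782254 + 1137017477127 = 1274289021815731, q_10 = 26·3051401536527 + 70853219795 = 79407293169497 → 1274289021815731/79407293169497

337/21
6756/421
230041/14335
78558833/4895392
75633265793/4713085342
48967384782254/3051401536527
1274289021815731/79407293169497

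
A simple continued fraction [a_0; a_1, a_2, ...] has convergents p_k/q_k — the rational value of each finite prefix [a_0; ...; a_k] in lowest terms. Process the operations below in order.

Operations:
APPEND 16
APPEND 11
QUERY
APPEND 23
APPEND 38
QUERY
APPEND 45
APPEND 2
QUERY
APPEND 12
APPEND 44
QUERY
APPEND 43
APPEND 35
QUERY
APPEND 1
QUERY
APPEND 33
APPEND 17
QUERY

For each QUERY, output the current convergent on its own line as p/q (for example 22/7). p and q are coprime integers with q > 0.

177/11
155483/9663
14157127/879841
7797156351/484579805
11748708486716/730161947665
12084163096155/751009872461
6991027704313282/434480301433387

APPEND 16: p_0 = 16·1 + 0 = 16, q_0 = 16·0 + 1 = 1 → 16/1
APPEND 11: p_1 = 11·16 + 1 = 177, q_1 = 11·1 + 0 = 11 → 177/11
APPEND 23: p_2 = 23·177 + 16 = 4087, q_2 = 23·11 + 1 = 254 → 4087/254
APPEND 38: p_3 = 38·4087 + 177 = 155483, q_3 = 38·254 + 11 = 9663 → 155483/9663
APPEND 45: p_4 = 45·155483 + 4087 = 7000822, q_4 = 45·9663 + 254 = 435089 → 7000822/435089
APPEND 2: p_5 = 2·7000822 + 155483 = 14157127, q_5 = 2·435089 + 9663 = 879841 → 14157127/879841
APPEND 12: p_6 = 12·14157127 + 7000822 = 176886346, q_6 = 12·879841 + 435089 = 10993181 → 176886346/10993181
APPEND 44: p_7 = 44·176886346 + 14157127 = 7797156351, q_7 = 44·10993181 + 879841 = 484579805 → 7797156351/484579805
APPEND 43: p_8 = 43·7797156351 + 176886346 = 335454609439, q_8 = 43·484579805 + 10993181 = 20847924796 → 335454609439/20847924796
APPEND 35: p_9 = 35·335454609439 + 7797156351 = 11748708486716, q_9 = 35·20847924796 + 484579805 = 730161947665 → 11748708486716/730161947665
APPEND 1: p_10 = 1·11748708486716 + 335454609439 = 12084163096155, q_10 = 1·730161947665 + 20847924796 = 751009872461 → 12084163096155/751009872461
APPEND 33: p_11 = 33·12084163096155 + 11748708486716 = 410526090659831, q_11 = 33·751009872461 + 730161947665 = 25513487738878 → 410526090659831/25513487738878
APPEND 17: p_12 = 17·410526090659831 + 12084163096155 = 6991027704313282, q_12 = 17·25513487738878 + 751009872461 = 434480301433387 → 6991027704313282/434480301433387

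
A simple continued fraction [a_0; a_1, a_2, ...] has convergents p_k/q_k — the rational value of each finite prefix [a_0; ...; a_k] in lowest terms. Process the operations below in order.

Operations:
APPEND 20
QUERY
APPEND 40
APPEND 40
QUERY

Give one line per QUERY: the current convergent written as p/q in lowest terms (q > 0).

20/1
32060/1601

APPEND 20: p_0 = 20·1 + 0 = 20, q_0 = 20·0 + 1 = 1 → 20/1
APPEND 40: p_1 = 40·20 + 1 = 801, q_1 = 40·1 + 0 = 40 → 801/40
APPEND 40: p_2 = 40·801 + 20 = 32060, q_2 = 40·40 + 1 = 1601 → 32060/1601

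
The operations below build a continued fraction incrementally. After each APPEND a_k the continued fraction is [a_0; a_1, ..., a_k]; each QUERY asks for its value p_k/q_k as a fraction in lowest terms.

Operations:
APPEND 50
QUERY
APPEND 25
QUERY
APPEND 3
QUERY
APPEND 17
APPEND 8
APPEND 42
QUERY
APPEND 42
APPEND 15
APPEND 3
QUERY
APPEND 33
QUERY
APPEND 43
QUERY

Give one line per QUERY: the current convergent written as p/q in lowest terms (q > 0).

APPEND 50: p_0 = 50·1 + 0 = 50, q_0 = 50·0 + 1 = 1 → 50/1
APPEND 25: p_1 = 25·50 + 1 = 1251, q_1 = 25·1 + 0 = 25 → 1251/25
APPEND 3: p_2 = 3·1251 + 50 = 3803, q_2 = 3·25 + 1 = 76 → 3803/76
APPEND 17: p_3 = 17·3803 + 1251 = 65902, q_3 = 17·76 + 25 = 1317 → 65902/1317
APPEND 8: p_4 = 8·65902 + 3803 = 531019, q_4 = 8·1317 + 76 = 10612 → 531019/10612
APPEND 42: p_5 = 42·531019 + 65902 = 22368700, q_5 = 42·10612 + 1317 = 447021 → 22368700/447021
APPEND 42: p_6 = 42·22368700 + 531019 = 940016419, q_6 = 42·447021 + 10612 = 18785494 → 940016419/18785494
APPEND 15: p_7 = 15·940016419 + 22368700 = 14122614985, q_7 = 15·18785494 + 447021 = 282229431 → 14122614985/282229431
APPEND 3: p_8 = 3·14122614985 + 940016419 = 43307861374, q_8 = 3·282229431 + 18785494 = 865473787 → 43307861374/865473787
APPEND 33: p_9 = 33·43307861374 + 14122614985 = 1443282040327, q_9 = 33·865473787 + 282229431 = 28842864402 → 1443282040327/28842864402
APPEND 43: p_10 = 43·1443282040327 + 43307861374 = 62104435595435, q_10 = 43·28842864402 + 865473787 = 1241108643073 → 62104435595435/1241108643073

50/1
1251/25
3803/76
22368700/447021
43307861374/865473787
1443282040327/28842864402
62104435595435/1241108643073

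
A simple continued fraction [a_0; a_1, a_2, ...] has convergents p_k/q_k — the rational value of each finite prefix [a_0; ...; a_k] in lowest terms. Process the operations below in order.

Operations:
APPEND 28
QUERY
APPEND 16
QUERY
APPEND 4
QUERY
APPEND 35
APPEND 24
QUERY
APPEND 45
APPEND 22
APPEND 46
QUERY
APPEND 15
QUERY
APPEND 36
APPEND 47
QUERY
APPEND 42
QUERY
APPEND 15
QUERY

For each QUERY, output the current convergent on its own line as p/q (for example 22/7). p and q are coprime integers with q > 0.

APPEND 28: p_0 = 28·1 + 0 = 28, q_0 = 28·0 + 1 = 1 → 28/1
APPEND 16: p_1 = 16·28 + 1 = 449, q_1 = 16·1 + 0 = 16 → 449/16
APPEND 4: p_2 = 4·449 + 28 = 1824, q_2 = 4·16 + 1 = 65 → 1824/65
APPEND 35: p_3 = 35·1824 + 449 = 64289, q_3 = 35·65 + 16 = 2291 → 64289/2291
APPEND 24: p_4 = 24·64289 + 1824 = 1544760, q_4 = 24·2291 + 65 = 55049 → 1544760/55049
APPEND 45: p_5 = 45·1544760 + 64289 = 69578489, q_5 = 45·55049 + 2291 = 2479496 → 69578489/2479496
APPEND 22: p_6 = 22·69578489 + 1544760 = 1532271518, q_6 = 22·2479496 + 55049 = 54603961 → 1532271518/54603961
APPEND 46: p_7 = 46·1532271518 + 69578489 = 70554068317, q_7 = 46·54603961 + 2479496 = 2514261702 → 70554068317/2514261702
APPEND 15: p_8 = 15·70554068317 + 1532271518 = 1059843296273, q_8 = 15·2514261702 + 54603961 = 37768529491 → 1059843296273/37768529491
APPEND 36: p_9 = 36·1059843296273 + 70554068317 = 38224912734145, q_9 = 36·37768529491 + 2514261702 = 1362181323378 → 38224912734145/1362181323378
APPEND 47: p_10 = 47·38224912734145 + 1059843296273 = 1797630741801088, q_10 = 47·1362181323378 + 37768529491 = 64060290728257 → 1797630741801088/64060290728257
APPEND 42: p_11 = 42·1797630741801088 + 38224912734145 = 75538716068379841, q_11 = 42·64060290728257 + 1362181323378 = 2691894391910172 → 75538716068379841/2691894391910172
APPEND 15: p_12 = 15·75538716068379841 + 1797630741801088 = 1134878371767498703, q_12 = 15·2691894391910172 + 64060290728257 = 40442476169380837 → 1134878371767498703/40442476169380837

28/1
449/16
1824/65
1544760/55049
70554068317/2514261702
1059843296273/37768529491
1797630741801088/64060290728257
75538716068379841/2691894391910172
1134878371767498703/40442476169380837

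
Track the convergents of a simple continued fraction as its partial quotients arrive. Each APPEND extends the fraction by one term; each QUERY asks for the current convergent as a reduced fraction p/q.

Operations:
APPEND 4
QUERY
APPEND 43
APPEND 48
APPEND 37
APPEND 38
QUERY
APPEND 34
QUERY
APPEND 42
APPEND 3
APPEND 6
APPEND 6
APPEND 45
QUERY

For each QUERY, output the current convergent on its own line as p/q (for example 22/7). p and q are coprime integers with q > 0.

APPEND 4: p_0 = 4·1 + 0 = 4, q_0 = 4·0 + 1 = 1 → 4/1
APPEND 43: p_1 = 43·4 + 1 = 173, q_1 = 43·1 + 0 = 43 → 173/43
APPEND 48: p_2 = 48·173 + 4 = 8308, q_2 = 48·43 + 1 = 2065 → 8308/2065
APPEND 37: p_3 = 37·8308 + 173 = 307569, q_3 = 37·2065 + 43 = 76448 → 307569/76448
APPEND 38: p_4 = 38·307569 + 8308 = 11695930, q_4 = 38·76448 + 2065 = 2907089 → 11695930/2907089
APPEND 34: p_5 = 34·11695930 + 307569 = 397969189, q_5 = 34·2907089 + 76448 = 98917474 → 397969189/98917474
APPEND 42: p_6 = 42·397969189 + 11695930 = 16726401868, q_6 = 42·98917474 + 2907089 = 4157440997 → 16726401868/4157440997
APPEND 3: p_7 = 3·16726401868 + 397969189 = 50577174793, q_7 = 3·4157440997 + 98917474 = 12571240465 → 50577174793/12571240465
APPEND 6: p_8 = 6·50577174793 + 16726401868 = 320189450626, q_8 = 6·12571240465 + 4157440997 = 79584883787 → 320189450626/79584883787
APPEND 6: p_9 = 6·320189450626 + 50577174793 = 1971713878549, q_9 = 6·79584883787 + 12571240465 = 490080543187 → 1971713878549/490080543187
APPEND 45: p_10 = 45·1971713878549 + 320189450626 = 89047313985331, q_10 = 45·490080543187 + 79584883787 = 22133209327202 → 89047313985331/22133209327202

4/1
11695930/2907089
397969189/98917474
89047313985331/22133209327202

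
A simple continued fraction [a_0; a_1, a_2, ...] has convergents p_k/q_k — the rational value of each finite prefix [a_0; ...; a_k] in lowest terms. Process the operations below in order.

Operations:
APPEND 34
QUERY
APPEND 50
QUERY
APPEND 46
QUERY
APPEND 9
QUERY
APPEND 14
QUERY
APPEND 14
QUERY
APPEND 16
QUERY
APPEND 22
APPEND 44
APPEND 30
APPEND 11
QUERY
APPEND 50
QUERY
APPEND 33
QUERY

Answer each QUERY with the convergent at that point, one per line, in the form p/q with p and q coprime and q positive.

APPEND 34: p_0 = 34·1 + 0 = 34, q_0 = 34·0 + 1 = 1 → 34/1
APPEND 50: p_1 = 50·34 + 1 = 1701, q_1 = 50·1 + 0 = 50 → 1701/50
APPEND 46: p_2 = 46·1701 + 34 = 78280, q_2 = 46·50 + 1 = 2301 → 78280/2301
APPEND 9: p_3 = 9·78280 + 1701 = 706221, q_3 = 9·2301 + 50 = 20759 → 706221/20759
APPEND 14: p_4 = 14·706221 + 78280 = 9965374, q_4 = 14·20759 + 2301 = 292927 → 9965374/292927
APPEND 14: p_5 = 14·9965374 + 706221 = 140221457, q_5 = 14·292927 + 20759 = 4121737 → 140221457/4121737
APPEND 16: p_6 = 16·140221457 + 9965374 = 2253508686, q_6 = 16·4121737 + 292927 = 66240719 → 2253508686/66240719
APPEND 22: p_7 = 22·2253508686 + 140221457 = 49717412549, q_7 = 22·66240719 + 4121737 = 1461417555 → 49717412549/1461417555
APPEND 44: p_8 = 44·49717412549 + 2253508686 = 2189819660842, q_8 = 44·1461417555 + 66240719 = 64368613139 → 2189819660842/64368613139
APPEND 30: p_9 = 30·2189819660842 + 49717412549 = 65744307237809, q_9 = 30·64368613139 + 1461417555 = 1932519811725 → 65744307237809/1932519811725
APPEND 11: p_10 = 11·65744307237809 + 2189819660842 = 725377199276741, q_10 = 11·1932519811725 + 64368613139 = 21322086542114 → 725377199276741/21322086542114
APPEND 50: p_11 = 50·725377199276741 + 65744307237809 = 36334604271074859, q_11 = 50·21322086542114 + 1932519811725 = 1068036846917425 → 36334604271074859/1068036846917425
APPEND 33: p_12 = 33·36334604271074859 + 725377199276741 = 1199767318144747088, q_12 = 33·1068036846917425 + 21322086542114 = 35266538034817139 → 1199767318144747088/35266538034817139

34/1
1701/50
78280/2301
706221/20759
9965374/292927
140221457/4121737
2253508686/66240719
725377199276741/21322086542114
36334604271074859/1068036846917425
1199767318144747088/35266538034817139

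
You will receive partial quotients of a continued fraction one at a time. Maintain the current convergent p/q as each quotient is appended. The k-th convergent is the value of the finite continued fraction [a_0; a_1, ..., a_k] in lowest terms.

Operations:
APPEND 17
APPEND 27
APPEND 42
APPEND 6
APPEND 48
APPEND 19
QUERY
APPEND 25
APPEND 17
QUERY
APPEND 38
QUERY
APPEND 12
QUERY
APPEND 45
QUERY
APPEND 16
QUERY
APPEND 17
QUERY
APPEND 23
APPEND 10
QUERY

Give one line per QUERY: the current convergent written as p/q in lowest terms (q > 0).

APPEND 17: p_0 = 17·1 + 0 = 17, q_0 = 17·0 + 1 = 1 → 17/1
APPEND 27: p_1 = 27·17 + 1 = 460, q_1 = 27·1 + 0 = 27 → 460/27
APPEND 42: p_2 = 42·460 + 17 = 19337, q_2 = 42·27 + 1 = 1135 → 19337/1135
APPEND 6: p_3 = 6·19337 + 460 = 116482, q_3 = 6·1135 + 27 = 6837 → 116482/6837
APPEND 48: p_4 = 48·116482 + 19337 = 5610473, q_4 = 48·6837 + 1135 = 329311 → 5610473/329311
APPEND 19: p_5 = 19·5610473 + 116482 = 106715469, q_5 = 19·329311 + 6837 = 6263746 → 106715469/6263746
APPEND 25: p_6 = 25·106715469 + 5610473 = 2673497198, q_6 = 25·6263746 + 329311 = 156922961 → 2673497198/156922961
APPEND 17: p_7 = 17·2673497198 + 106715469 = 45556167835, q_7 = 17·156922961 + 6263746 = 2673954083 → 45556167835/2673954083
APPEND 38: p_8 = 38·45556167835 + 2673497198 = 1733807874928, q_8 = 38·2673954083 + 156922961 = 101767178115 → 1733807874928/101767178115
APPEND 12: p_9 = 12·1733807874928 + 45556167835 = 20851250666971, q_9 = 12·101767178115 + 2673954083 = 1223880091463 → 20851250666971/1223880091463
APPEND 45: p_10 = 45·20851250666971 + 1733807874928 = 940040087888623, q_10 = 45·1223880091463 + 101767178115 = 55176371293950 → 940040087888623/55176371293950
APPEND 16: p_11 = 16·940040087888623 + 20851250666971 = 15061492656884939, q_11 = 16·55176371293950 + 1223880091463 = 884045820794663 → 15061492656884939/884045820794663
APPEND 17: p_12 = 17·15061492656884939 + 940040087888623 = 256985415254932586, q_12 = 17·884045820794663 + 55176371293950 = 15083955324803221 → 256985415254932586/15083955324803221
APPEND 23: p_13 = 23·256985415254932586 + 15061492656884939 = 5925726043520334417, q_13 = 23·15083955324803221 + 884045820794663 = 347815018291268746 → 5925726043520334417/347815018291268746
APPEND 10: p_14 = 10·5925726043520334417 + 256985415254932586 = 59514245850458276756, q_14 = 10·347815018291268746 + 15083955324803221 = 3493234138237490681 → 59514245850458276756/3493234138237490681

106715469/6263746
45556167835/2673954083
1733807874928/101767178115
20851250666971/1223880091463
940040087888623/55176371293950
15061492656884939/884045820794663
256985415254932586/15083955324803221
59514245850458276756/3493234138237490681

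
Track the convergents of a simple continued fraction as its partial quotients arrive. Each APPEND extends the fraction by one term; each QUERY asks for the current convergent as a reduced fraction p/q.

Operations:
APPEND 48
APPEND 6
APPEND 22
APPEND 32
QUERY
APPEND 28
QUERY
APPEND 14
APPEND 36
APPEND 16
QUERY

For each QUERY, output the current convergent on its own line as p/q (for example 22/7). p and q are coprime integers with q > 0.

APPEND 48: p_0 = 48·1 + 0 = 48, q_0 = 48·0 + 1 = 1 → 48/1
APPEND 6: p_1 = 6·48 + 1 = 289, q_1 = 6·1 + 0 = 6 → 289/6
APPEND 22: p_2 = 22·289 + 48 = 6406, q_2 = 22·6 + 1 = 133 → 6406/133
APPEND 32: p_3 = 32·6406 + 289 = 205281, q_3 = 32·133 + 6 = 4262 → 205281/4262
APPEND 28: p_4 = 28·205281 + 6406 = 5754274, q_4 = 28·4262 + 133 = 119469 → 5754274/119469
APPEND 14: p_5 = 14·5754274 + 205281 = 80765117, q_5 = 14·119469 + 4262 = 1676828 → 80765117/1676828
APPEND 36: p_6 = 36·80765117 + 5754274 = 2913298486, q_6 = 36·1676828 + 119469 = 60485277 → 2913298486/60485277
APPEND 16: p_7 = 16·2913298486 + 80765117 = 46693540893, q_7 = 16·60485277 + 1676828 = 969441260 → 46693540893/969441260

205281/4262
5754274/119469
46693540893/969441260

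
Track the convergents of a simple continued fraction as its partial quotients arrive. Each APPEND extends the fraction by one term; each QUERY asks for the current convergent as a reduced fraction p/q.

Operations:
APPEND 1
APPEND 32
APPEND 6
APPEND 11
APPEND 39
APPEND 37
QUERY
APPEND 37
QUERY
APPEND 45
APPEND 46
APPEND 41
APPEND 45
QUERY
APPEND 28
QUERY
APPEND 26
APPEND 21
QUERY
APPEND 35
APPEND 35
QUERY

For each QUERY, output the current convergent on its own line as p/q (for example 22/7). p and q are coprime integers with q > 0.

3215931/3118961
119076304/115485795
455750927457355/442008665127866
12771148283750361/12386059720259675
6995388880688051922/6784456848949727411
8587984463944225492307/8329030881461081585446

APPEND 1: p_0 = 1·1 + 0 = 1, q_0 = 1·0 + 1 = 1 → 1/1
APPEND 32: p_1 = 32·1 + 1 = 33, q_1 = 32·1 + 0 = 32 → 33/32
APPEND 6: p_2 = 6·33 + 1 = 199, q_2 = 6·32 + 1 = 193 → 199/193
APPEND 11: p_3 = 11·199 + 33 = 2222, q_3 = 11·193 + 32 = 2155 → 2222/2155
APPEND 39: p_4 = 39·2222 + 199 = 86857, q_4 = 39·2155 + 193 = 84238 → 86857/84238
APPEND 37: p_5 = 37·86857 + 2222 = 3215931, q_5 = 37·84238 + 2155 = 3118961 → 3215931/3118961
APPEND 37: p_6 = 37·3215931 + 86857 = 119076304, q_6 = 37·3118961 + 84238 = 115485795 → 119076304/115485795
APPEND 45: p_7 = 45·119076304 + 3215931 = 5361649611, q_7 = 45·115485795 + 3118961 = 5199979736 → 5361649611/5199979736
APPEND 46: p_8 = 46·5361649611 + 119076304 = 246754958410, q_8 = 46·5199979736 + 115485795 = 239314553651 → 246754958410/239314553651
APPEND 41: p_9 = 41·246754958410 + 5361649611 = 10122314944421, q_9 = 41·239314553651 + 5199979736 = 9817096679427 → 10122314944421/9817096679427
APPEND 45: p_10 = 45·10122314944421 + 246754958410 = 455750927457355, q_10 = 45·9817096679427 + 239314553651 = 442008665127866 → 455750927457355/442008665127866
APPEND 28: p_11 = 28·455750927457355 + 10122314944421 = 12771148283750361, q_11 = 28·442008665127866 + 9817096679427 = 12386059720259675 → 12771148283750361/12386059720259675
APPEND 26: p_12 = 26·12771148283750361 + 455750927457355 = 332505606304966741, q_12 = 26·12386059720259675 + 442008665127866 = 322479561391879416 → 332505606304966741/322479561391879416
APPEND 21: p_13 = 21·332505606304966741 + 12771148283750361 = 6995388880688051922, q_13 = 21·322479561391879416 + 12386059720259675 = 6784456848949727411 → 6995388880688051922/6784456848949727411
APPEND 35: p_14 = 35·6995388880688051922 + 332505606304966741 = 245171116430386784011, q_14 = 35·6784456848949727411 + 322479561391879416 = 237778469274632338801 → 245171116430386784011/237778469274632338801
APPEND 35: p_15 = 35·245171116430386784011 + 6995388880688051922 = 8587984463944225492307, q_15 = 35·237778469274632338801 + 6784456848949727411 = 8329030881461081585446 → 8587984463944225492307/8329030881461081585446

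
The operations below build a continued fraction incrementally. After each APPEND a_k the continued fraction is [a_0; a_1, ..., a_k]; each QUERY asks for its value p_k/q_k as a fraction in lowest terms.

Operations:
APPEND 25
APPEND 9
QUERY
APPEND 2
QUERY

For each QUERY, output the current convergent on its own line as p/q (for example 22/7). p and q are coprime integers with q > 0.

APPEND 25: p_0 = 25·1 + 0 = 25, q_0 = 25·0 + 1 = 1 → 25/1
APPEND 9: p_1 = 9·25 + 1 = 226, q_1 = 9·1 + 0 = 9 → 226/9
APPEND 2: p_2 = 2·226 + 25 = 477, q_2 = 2·9 + 1 = 19 → 477/19

226/9
477/19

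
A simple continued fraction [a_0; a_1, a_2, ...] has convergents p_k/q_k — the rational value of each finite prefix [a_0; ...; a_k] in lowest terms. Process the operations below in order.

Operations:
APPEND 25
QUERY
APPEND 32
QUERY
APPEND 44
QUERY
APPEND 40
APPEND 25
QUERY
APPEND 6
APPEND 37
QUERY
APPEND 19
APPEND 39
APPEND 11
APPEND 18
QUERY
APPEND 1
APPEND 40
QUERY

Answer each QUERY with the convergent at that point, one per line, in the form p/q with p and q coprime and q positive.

APPEND 25: p_0 = 25·1 + 0 = 25, q_0 = 25·0 + 1 = 1 → 25/1
APPEND 32: p_1 = 32·25 + 1 = 801, q_1 = 32·1 + 0 = 32 → 801/32
APPEND 44: p_2 = 44·801 + 25 = 35269, q_2 = 44·32 + 1 = 1409 → 35269/1409
APPEND 40: p_3 = 40·35269 + 801 = 1411561, q_3 = 40·1409 + 32 = 56392 → 1411561/56392
APPEND 25: p_4 = 25·1411561 + 35269 = 35324294, q_4 = 25·56392 + 1409 = 1411209 → 35324294/1411209
APPEND 6: p_5 = 6·35324294 + 1411561 = 213357325, q_5 = 6·1411209 + 56392 = 8523646 → 213357325/8523646
APPEND 37: p_6 = 37·213357325 + 35324294 = 7929545319, q_6 = 37·8523646 + 1411209 = 316786111 → 7929545319/316786111
APPEND 19: p_7 = 19·7929545319 + 213357325 = 150874718386, q_7 = 19·316786111 + 8523646 = 6027459755 → 150874718386/6027459755
APPEND 39: p_8 = 39·150874718386 + 7929545319 = 5892043562373, q_8 = 39·6027459755 + 316786111 = 235387716556 → 5892043562373/235387716556
APPEND 11: p_9 = 11·5892043562373 + 150874718386 = 64963353904489, q_9 = 11·235387716556 + 6027459755 = 2595292341871 → 64963353904489/2595292341871
APPEND 18: p_10 = 18·64963353904489 + 5892043562373 = 1175232413843175, q_10 = 18·2595292341871 + 235387716556 = 46950649870234 → 1175232413843175/46950649870234
APPEND 1: p_11 = 1·1175232413843175 + 64963353904489 = 1240195767747664, q_11 = 1·46950649870234 + 2595292341871 = 49545942212105 → 1240195767747664/49545942212105
APPEND 40: p_12 = 40·1240195767747664 + 1175232413843175 = 50783063123749735, q_12 = 40·49545942212105 + 46950649870234 = 2028788338354434 → 50783063123749735/2028788338354434

25/1
801/32
35269/1409
35324294/1411209
7929545319/316786111
1175232413843175/46950649870234
50783063123749735/2028788338354434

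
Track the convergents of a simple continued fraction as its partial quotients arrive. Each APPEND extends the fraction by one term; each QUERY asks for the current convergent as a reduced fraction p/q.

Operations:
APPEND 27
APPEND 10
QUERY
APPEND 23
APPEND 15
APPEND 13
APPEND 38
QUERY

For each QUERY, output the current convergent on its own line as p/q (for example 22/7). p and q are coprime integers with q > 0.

271/10
46852525/1728903

APPEND 27: p_0 = 27·1 + 0 = 27, q_0 = 27·0 + 1 = 1 → 27/1
APPEND 10: p_1 = 10·27 + 1 = 271, q_1 = 10·1 + 0 = 10 → 271/10
APPEND 23: p_2 = 23·271 + 27 = 6260, q_2 = 23·10 + 1 = 231 → 6260/231
APPEND 15: p_3 = 15·6260 + 271 = 94171, q_3 = 15·231 + 10 = 3475 → 94171/3475
APPEND 13: p_4 = 13·94171 + 6260 = 1230483, q_4 = 13·3475 + 231 = 45406 → 1230483/45406
APPEND 38: p_5 = 38·1230483 + 94171 = 46852525, q_5 = 38·45406 + 3475 = 1728903 → 46852525/1728903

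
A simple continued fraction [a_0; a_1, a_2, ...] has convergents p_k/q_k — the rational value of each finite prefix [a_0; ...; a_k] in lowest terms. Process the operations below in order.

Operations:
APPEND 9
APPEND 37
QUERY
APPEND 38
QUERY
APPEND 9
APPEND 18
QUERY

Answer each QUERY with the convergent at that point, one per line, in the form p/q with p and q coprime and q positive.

APPEND 9: p_0 = 9·1 + 0 = 9, q_0 = 9·0 + 1 = 1 → 9/1
APPEND 37: p_1 = 37·9 + 1 = 334, q_1 = 37·1 + 0 = 37 → 334/37
APPEND 38: p_2 = 38·334 + 9 = 12701, q_2 = 38·37 + 1 = 1407 → 12701/1407
APPEND 9: p_3 = 9·12701 + 334 = 114643, q_3 = 9·1407 + 37 = 12700 → 114643/12700
APPEND 18: p_4 = 18·114643 + 12701 = 2076275, q_4 = 18·12700 + 1407 = 230007 → 2076275/230007

334/37
12701/1407
2076275/230007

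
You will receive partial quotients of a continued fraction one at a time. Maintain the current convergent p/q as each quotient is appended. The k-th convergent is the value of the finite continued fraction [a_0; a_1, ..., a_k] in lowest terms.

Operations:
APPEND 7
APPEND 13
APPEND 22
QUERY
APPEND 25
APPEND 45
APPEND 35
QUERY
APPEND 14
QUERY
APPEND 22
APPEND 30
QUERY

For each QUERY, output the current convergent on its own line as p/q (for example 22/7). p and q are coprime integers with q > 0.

APPEND 7: p_0 = 7·1 + 0 = 7, q_0 = 7·0 + 1 = 1 → 7/1
APPEND 13: p_1 = 13·7 + 1 = 92, q_1 = 13·1 + 0 = 13 → 92/13
APPEND 22: p_2 = 22·92 + 7 = 2031, q_2 = 22·13 + 1 = 287 → 2031/287
APPEND 25: p_3 = 25·2031 + 92 = 50867, q_3 = 25·287 + 13 = 7188 → 50867/7188
APPEND 45: p_4 = 45·50867 + 2031 = 2291046, q_4 = 45·7188 + 287 = 323747 → 2291046/323747
APPEND 35: p_5 = 35·2291046 + 50867 = 80237477, q_5 = 35·323747 + 7188 = 11338333 → 80237477/11338333
APPEND 14: p_6 = 14·80237477 + 2291046 = 1125615724, q_6 = 14·11338333 + 323747 = 159060409 → 1125615724/159060409
APPEND 22: p_7 = 22·1125615724 + 80237477 = 24843783405, q_7 = 22·159060409 + 11338333 = 3510667331 → 24843783405/3510667331
APPEND 30: p_8 = 30·24843783405 + 1125615724 = 746439117874, q_8 = 30·3510667331 + 159060409 = 105479080339 → 746439117874/105479080339

2031/287
80237477/11338333
1125615724/159060409
746439117874/105479080339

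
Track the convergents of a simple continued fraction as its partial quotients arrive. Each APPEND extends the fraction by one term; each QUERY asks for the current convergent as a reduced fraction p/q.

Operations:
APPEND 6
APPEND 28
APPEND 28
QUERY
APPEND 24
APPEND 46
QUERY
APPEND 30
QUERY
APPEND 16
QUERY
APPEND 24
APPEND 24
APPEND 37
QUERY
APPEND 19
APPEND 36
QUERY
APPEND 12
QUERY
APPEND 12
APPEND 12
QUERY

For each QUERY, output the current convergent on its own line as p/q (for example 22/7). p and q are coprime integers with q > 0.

4738/785
5243264/868713
157411801/26080258
2523832080/418152841
54081802136929/8960366020055
37098595507558189/6146559127893839
446212160360293303/73929198389222562
65145946398333227203/10793492475971997558

APPEND 6: p_0 = 6·1 + 0 = 6, q_0 = 6·0 + 1 = 1 → 6/1
APPEND 28: p_1 = 28·6 + 1 = 169, q_1 = 28·1 + 0 = 28 → 169/28
APPEND 28: p_2 = 28·169 + 6 = 4738, q_2 = 28·28 + 1 = 785 → 4738/785
APPEND 24: p_3 = 24·4738 + 169 = 113881, q_3 = 24·785 + 28 = 18868 → 113881/18868
APPEND 46: p_4 = 46·113881 + 4738 = 5243264, q_4 = 46·18868 + 785 = 868713 → 5243264/868713
APPEND 30: p_5 = 30·5243264 + 113881 = 157411801, q_5 = 30·868713 + 18868 = 26080258 → 157411801/26080258
APPEND 16: p_6 = 16·157411801 + 5243264 = 2523832080, q_6 = 16·26080258 + 868713 = 418152841 → 2523832080/418152841
APPEND 24: p_7 = 24·2523832080 + 157411801 = 60729381721, q_7 = 24·418152841 + 26080258 = 10061748442 → 60729381721/10061748442
APPEND 24: p_8 = 24·60729381721 + 2523832080 = 1460028993384, q_8 = 24·10061748442 + 418152841 = 241900115449 → 1460028993384/241900115449
APPEND 37: p_9 = 37·1460028993384 + 60729381721 = 54081802136929, q_9 = 37·241900115449 + 10061748442 = 8960366020055 → 54081802136929/8960366020055
APPEND 19: p_10 = 19·54081802136929 + 1460028993384 = 1029014269595035, q_10 = 19·8960366020055 + 241900115449 = 170488854496494 → 1029014269595035/170488854496494
APPEND 36: p_11 = 36·1029014269595035 + 54081802136929 = 37098595507558189, q_11 = 36·170488854496494 + 8960366020055 = 6146559127893839 → 37098595507558189/6146559127893839
APPEND 12: p_12 = 12·37098595507558189 + 1029014269595035 = 446212160360293303, q_12 = 12·6146559127893839 + 170488854496494 = 73929198389222562 → 446212160360293303/73929198389222562
APPEND 12: p_13 = 12·446212160360293303 + 37098595507558189 = 5391644519831077825, q_13 = 12·73929198389222562 + 6146559127893839 = 893296939798564583 → 5391644519831077825/893296939798564583
APPEND 12: p_14 = 12·5391644519831077825 + 446212160360293303 = 65145946398333227203, q_14 = 12·893296939798564583 + 73929198389222562 = 10793492475971997558 → 65145946398333227203/10793492475971997558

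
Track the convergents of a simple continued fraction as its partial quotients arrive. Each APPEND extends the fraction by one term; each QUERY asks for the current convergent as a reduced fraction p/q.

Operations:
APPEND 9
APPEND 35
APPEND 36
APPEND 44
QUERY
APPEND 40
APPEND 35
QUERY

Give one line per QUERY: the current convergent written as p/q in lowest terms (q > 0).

501256/55519
702658131/77826254

APPEND 9: p_0 = 9·1 + 0 = 9, q_0 = 9·0 + 1 = 1 → 9/1
APPEND 35: p_1 = 35·9 + 1 = 316, q_1 = 35·1 + 0 = 35 → 316/35
APPEND 36: p_2 = 36·316 + 9 = 11385, q_2 = 36·35 + 1 = 1261 → 11385/1261
APPEND 44: p_3 = 44·11385 + 316 = 501256, q_3 = 44·1261 + 35 = 55519 → 501256/55519
APPEND 40: p_4 = 40·501256 + 11385 = 20061625, q_4 = 40·55519 + 1261 = 2222021 → 20061625/2222021
APPEND 35: p_5 = 35·20061625 + 501256 = 702658131, q_5 = 35·2222021 + 55519 = 77826254 → 702658131/77826254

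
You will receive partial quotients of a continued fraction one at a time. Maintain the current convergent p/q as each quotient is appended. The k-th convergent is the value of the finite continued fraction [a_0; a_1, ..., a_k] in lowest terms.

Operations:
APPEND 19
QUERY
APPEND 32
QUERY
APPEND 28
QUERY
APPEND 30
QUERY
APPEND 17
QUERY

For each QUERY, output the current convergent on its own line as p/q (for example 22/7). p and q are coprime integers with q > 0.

APPEND 19: p_0 = 19·1 + 0 = 19, q_0 = 19·0 + 1 = 1 → 19/1
APPEND 32: p_1 = 32·19 + 1 = 609, q_1 = 32·1 + 0 = 32 → 609/32
APPEND 28: p_2 = 28·609 + 19 = 17071, q_2 = 28·32 + 1 = 897 → 17071/897
APPEND 30: p_3 = 30·17071 + 609 = 512739, q_3 = 30·897 + 32 = 26942 → 512739/26942
APPEND 17: p_4 = 17·512739 + 17071 = 8733634, q_4 = 17·26942 + 897 = 458911 → 8733634/458911

19/1
609/32
17071/897
512739/26942
8733634/458911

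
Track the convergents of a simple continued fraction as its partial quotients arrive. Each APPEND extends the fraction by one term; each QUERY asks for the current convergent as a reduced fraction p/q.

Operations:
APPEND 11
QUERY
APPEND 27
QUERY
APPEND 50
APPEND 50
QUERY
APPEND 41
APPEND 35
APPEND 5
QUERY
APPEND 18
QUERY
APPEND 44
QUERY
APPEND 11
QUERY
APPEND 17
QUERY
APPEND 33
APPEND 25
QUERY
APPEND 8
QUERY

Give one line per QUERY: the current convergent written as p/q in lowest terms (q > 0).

11/1
298/27
745848/67577
5388392744/488211293
98062629005/8884891131
4320144068964/391423421057
47619647387609/4314542522758
813854149658317/73738646307943
673434018802460067/61015985413429868
5414376957005792606/490565573178123821

APPEND 11: p_0 = 11·1 + 0 = 11, q_0 = 11·0 + 1 = 1 → 11/1
APPEND 27: p_1 = 27·11 + 1 = 298, q_1 = 27·1 + 0 = 27 → 298/27
APPEND 50: p_2 = 50·298 + 11 = 14911, q_2 = 50·27 + 1 = 1351 → 14911/1351
APPEND 50: p_3 = 50·14911 + 298 = 745848, q_3 = 50·1351 + 27 = 67577 → 745848/67577
APPEND 41: p_4 = 41·745848 + 14911 = 30594679, q_4 = 41·67577 + 1351 = 2772008 → 30594679/2772008
APPEND 35: p_5 = 35·30594679 + 745848 = 1071559613, q_5 = 35·2772008 + 67577 = 97087857 → 1071559613/97087857
APPEND 5: p_6 = 5·1071559613 + 30594679 = 5388392744, q_6 = 5·97087857 + 2772008 = 488211293 → 5388392744/488211293
APPEND 18: p_7 = 18·5388392744 + 1071559613 = 98062629005, q_7 = 18·488211293 + 97087857 = 8884891131 → 98062629005/8884891131
APPEND 44: p_8 = 44·98062629005 + 5388392744 = 4320144068964, q_8 = 44·8884891131 + 488211293 = 391423421057 → 4320144068964/391423421057
APPEND 11: p_9 = 11·4320144068964 + 98062629005 = 47619647387609, q_9 = 11·391423421057 + 8884891131 = 4314542522758 → 47619647387609/4314542522758
APPEND 17: p_10 = 17·47619647387609 + 4320144068964 = 813854149658317, q_10 = 17·4314542522758 + 391423421057 = 73738646307943 → 813854149658317/73738646307943
APPEND 33: p_11 = 33·813854149658317 + 47619647387609 = 26904806586112070, q_11 = 33·73738646307943 + 4314542522758 = 2437689870684877 → 26904806586112070/2437689870684877
APPEND 25: p_12 = 25·26904806586112070 + 813854149658317 = 673434018802460067, q_12 = 25·2437689870684877 + 73738646307943 = 61015985413429868 → 673434018802460067/61015985413429868
APPEND 8: p_13 = 8·673434018802460067 + 26904806586112070 = 5414376957005792606, q_13 = 8·61015985413429868 + 2437689870684877 = 490565573178123821 → 5414376957005792606/490565573178123821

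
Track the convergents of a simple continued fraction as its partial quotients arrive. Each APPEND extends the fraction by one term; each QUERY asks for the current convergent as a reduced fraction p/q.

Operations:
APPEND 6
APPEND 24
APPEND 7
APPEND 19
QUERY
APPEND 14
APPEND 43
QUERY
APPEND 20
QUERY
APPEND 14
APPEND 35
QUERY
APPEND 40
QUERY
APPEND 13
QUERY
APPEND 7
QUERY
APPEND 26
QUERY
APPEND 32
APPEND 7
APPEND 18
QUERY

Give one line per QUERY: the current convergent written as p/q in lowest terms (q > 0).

APPEND 6: p_0 = 6·1 + 0 = 6, q_0 = 6·0 + 1 = 1 → 6/1
APPEND 24: p_1 = 24·6 + 1 = 145, q_1 = 24·1 + 0 = 24 → 145/24
APPEND 7: p_2 = 7·145 + 6 = 1021, q_2 = 7·24 + 1 = 169 → 1021/169
APPEND 19: p_3 = 19·1021 + 145 = 19544, q_3 = 19·169 + 24 = 3235 → 19544/3235
APPEND 14: p_4 = 14·19544 + 1021 = 274637, q_4 = 14·3235 + 169 = 45459 → 274637/45459
APPEND 43: p_5 = 43·274637 + 19544 = 11828935, q_5 = 43·45459 + 3235 = 1957972 → 11828935/1957972
APPEND 20: p_6 = 20·11828935 + 274637 = 236853337, q_6 = 20·1957972 + 45459 = 39204899 → 236853337/39204899
APPEND 14: p_7 = 14·236853337 + 11828935 = 3327775653, q_7 = 14·39204899 + 1957972 = 550826558 → 3327775653/550826558
APPEND 35: p_8 = 35·3327775653 + 236853337 = 116709001192, q_8 = 35·550826558 + 39204899 = 19318134429 → 116709001192/19318134429
APPEND 40: p_9 = 40·116709001192 + 3327775653 = 4671687823333, q_9 = 40·19318134429 + 550826558 = 773276203718 → 4671687823333/773276203718
APPEND 13: p_10 = 13·4671687823333 + 116709001192 = 60848650704521, q_10 = 13·773276203718 + 19318134429 = 10071908782763 → 60848650704521/10071908782763
APPEND 7: p_11 = 7·60848650704521 + 4671687823333 = 430612242754980, q_11 = 7·10071908782763 + 773276203718 = 71276637683059 → 430612242754980/71276637683059
APPEND 26: p_12 = 26·430612242754980 + 60848650704521 = 11256766962334001, q_12 = 26·71276637683059 + 10071908782763 = 1863264488542297 → 11256766962334001/1863264488542297
APPEND 32: p_13 = 32·11256766962334001 + 430612242754980 = 360647155037443012, q_13 = 32·1863264488542297 + 71276637683059 = 59695740271036563 → 360647155037443012/59695740271036563
APPEND 7: p_14 = 7·360647155037443012 + 11256766962334001 = 2535786852224435085, q_14 = 7·59695740271036563 + 1863264488542297 = 419733446385798238 → 2535786852224435085/419733446385798238
APPEND 18: p_15 = 18·2535786852224435085 + 360647155037443012 = 46004810495077274542, q_15 = 18·419733446385798238 + 59695740271036563 = 7614897775215404847 → 46004810495077274542/7614897775215404847

19544/3235
11828935/1957972
236853337/39204899
116709001192/19318134429
4671687823333/773276203718
60848650704521/10071908782763
430612242754980/71276637683059
11256766962334001/1863264488542297
46004810495077274542/7614897775215404847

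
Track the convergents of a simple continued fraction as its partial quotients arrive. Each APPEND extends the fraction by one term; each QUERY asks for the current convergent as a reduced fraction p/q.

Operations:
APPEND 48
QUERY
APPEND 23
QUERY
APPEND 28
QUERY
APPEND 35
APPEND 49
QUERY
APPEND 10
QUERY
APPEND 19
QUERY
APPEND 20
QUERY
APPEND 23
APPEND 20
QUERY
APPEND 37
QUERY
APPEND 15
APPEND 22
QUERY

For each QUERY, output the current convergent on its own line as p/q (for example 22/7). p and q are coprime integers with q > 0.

APPEND 48: p_0 = 48·1 + 0 = 48, q_0 = 48·0 + 1 = 1 → 48/1
APPEND 23: p_1 = 23·48 + 1 = 1105, q_1 = 23·1 + 0 = 23 → 1105/23
APPEND 28: p_2 = 28·1105 + 48 = 30988, q_2 = 28·23 + 1 = 645 → 30988/645
APPEND 35: p_3 = 35·30988 + 1105 = 1085685, q_3 = 35·645 + 23 = 22598 → 1085685/22598
APPEND 49: p_4 = 49·1085685 + 30988 = 53229553, q_4 = 49·22598 + 645 = 1107947 → 53229553/1107947
APPEND 10: p_5 = 10·53229553 + 1085685 = 533381215, q_5 = 10·1107947 + 22598 = 11102068 → 533381215/11102068
APPEND 19: p_6 = 19·533381215 + 53229553 = 10187472638, q_6 = 19·11102068 + 1107947 = 212047239 → 10187472638/212047239
APPEND 20: p_7 = 20·10187472638 + 533381215 = 204282833975, q_7 = 20·212047239 + 11102068 = 4252046848 → 204282833975/4252046848
APPEND 23: p_8 = 23·204282833975 + 10187472638 = 4708692654063, q_8 = 23·4252046848 + 212047239 = 98009124743 → 4708692654063/98009124743
APPEND 20: p_9 = 20·4708692654063 + 204282833975 = 94378135915235, q_9 = 20·98009124743 + 4252046848 = 1964434541708 → 94378135915235/1964434541708
APPEND 37: p_10 = 37·94378135915235 + 4708692654063 = 3496699721517758, q_10 = 37·1964434541708 + 98009124743 = 72782087167939 → 3496699721517758/72782087167939
APPEND 15: p_11 = 15·3496699721517758 + 94378135915235 = 52544873958681605, q_11 = 15·72782087167939 + 1964434541708 = 1093695742060793 → 52544873958681605/1093695742060793
APPEND 22: p_12 = 22·52544873958681605 + 3496699721517758 = 1159483926812513068, q_12 = 22·1093695742060793 + 72782087167939 = 24134088412505385 → 1159483926812513068/24134088412505385

48/1
1105/23
30988/645
53229553/1107947
533381215/11102068
10187472638/212047239
204282833975/4252046848
94378135915235/1964434541708
3496699721517758/72782087167939
1159483926812513068/24134088412505385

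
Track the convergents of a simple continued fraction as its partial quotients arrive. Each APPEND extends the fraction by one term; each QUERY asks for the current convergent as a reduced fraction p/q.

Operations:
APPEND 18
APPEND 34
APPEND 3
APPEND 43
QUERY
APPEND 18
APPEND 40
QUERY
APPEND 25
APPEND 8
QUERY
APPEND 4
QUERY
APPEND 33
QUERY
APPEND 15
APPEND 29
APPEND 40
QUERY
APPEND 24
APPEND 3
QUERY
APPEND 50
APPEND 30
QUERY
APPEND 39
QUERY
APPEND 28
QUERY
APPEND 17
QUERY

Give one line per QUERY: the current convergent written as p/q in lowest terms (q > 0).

80464/4463
58088824/3221943
11687455296/648254039
48203491993/2673645168
1602402691065/88878544583
28025903226743448/1554479097736313
2047991071975988115/113593459878195029
3094234250723450607285/171624173084975325689
120778208653536289504754/6699059769634874272893
3384884076549739556740397/187745297722861454966693
57663807509999108754091503/3198369121058279608706674

APPEND 18: p_0 = 18·1 + 0 = 18, q_0 = 18·0 + 1 = 1 → 18/1
APPEND 34: p_1 = 34·18 + 1 = 613, q_1 = 34·1 + 0 = 34 → 613/34
APPEND 3: p_2 = 3·613 + 18 = 1857, q_2 = 3·34 + 1 = 103 → 1857/103
APPEND 43: p_3 = 43·1857 + 613 = 80464, q_3 = 43·103 + 34 = 4463 → 80464/4463
APPEND 18: p_4 = 18·80464 + 1857 = 1450209, q_4 = 18·4463 + 103 = 80437 → 1450209/80437
APPEND 40: p_5 = 40·1450209 + 80464 = 58088824, q_5 = 40·80437 + 4463 = 3221943 → 58088824/3221943
APPEND 25: p_6 = 25·58088824 + 1450209 = 1453670809, q_6 = 25·3221943 + 80437 = 80629012 → 1453670809/80629012
APPEND 8: p_7 = 8·1453670809 + 58088824 = 11687455296, q_7 = 8·80629012 + 3221943 = 648254039 → 11687455296/648254039
APPEND 4: p_8 = 4·11687455296 + 1453670809 = 48203491993, q_8 = 4·648254039 + 80629012 = 2673645168 → 48203491993/2673645168
APPEND 33: p_9 = 33·48203491993 + 11687455296 = 1602402691065, q_9 = 33·2673645168 + 648254039 = 88878544583 → 1602402691065/88878544583
APPEND 15: p_10 = 15·1602402691065 + 48203491993 = 24084243857968, q_10 = 15·88878544583 + 2673645168 = 1335851813913 → 24084243857968/1335851813913
APPEND 29: p_11 = 29·24084243857968 + 1602402691065 = 700045474572137, q_11 = 29·1335851813913 + 88878544583 = 38828581148060 → 700045474572137/38828581148060
APPEND 40: p_12 = 40·700045474572137 + 24084243857968 = 28025903226743448, q_12 = 40·38828581148060 + 1335851813913 = 1554479097736313 → 28025903226743448/1554479097736313
APPEND 24: p_13 = 24·28025903226743448 + 700045474572137 = 673321722916414889, q_13 = 24·1554479097736313 + 38828581148060 = 37346326926819572 → 673321722916414889/37346326926819572
APPEND 3: p_14 = 3·673321722916414889 + 28025903226743448 = 2047991071975988115, q_14 = 3·37346326926819572 + 1554479097736313 = 113593459878195029 → 2047991071975988115/113593459878195029
APPEND 50: p_15 = 50·2047991071975988115 + 673321722916414889 = 103072875321715820639, q_15 = 50·113593459878195029 + 37346326926819572 = 5717019320836571022 → 103072875321715820639/5717019320836571022
APPEND 30: p_16 = 30·103072875321715820639 + 2047991071975988115 = 3094234250723450607285, q_16 = 30·5717019320836571022 + 113593459878195029 = 171624173084975325689 → 3094234250723450607285/171624173084975325689
APPEND 39: p_17 = 39·3094234250723450607285 + 103072875321715820639 = 120778208653536289504754, q_17 = 39·171624173084975325689 + 5717019320836571022 = 6699059769634874272893 → 120778208653536289504754/6699059769634874272893
APPEND 28: p_18 = 28·120778208653536289504754 + 3094234250723450607285 = 3384884076549739556740397, q_18 = 28·6699059769634874272893 + 171624173084975325689 = 187745297722861454966693 → 3384884076549739556740397/187745297722861454966693
APPEND 17: p_19 = 17·3384884076549739556740397 + 120778208653536289504754 = 57663807509999108754091503, q_19 = 17·187745297722861454966693 + 6699059769634874272893 = 3198369121058279608706674 → 57663807509999108754091503/3198369121058279608706674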